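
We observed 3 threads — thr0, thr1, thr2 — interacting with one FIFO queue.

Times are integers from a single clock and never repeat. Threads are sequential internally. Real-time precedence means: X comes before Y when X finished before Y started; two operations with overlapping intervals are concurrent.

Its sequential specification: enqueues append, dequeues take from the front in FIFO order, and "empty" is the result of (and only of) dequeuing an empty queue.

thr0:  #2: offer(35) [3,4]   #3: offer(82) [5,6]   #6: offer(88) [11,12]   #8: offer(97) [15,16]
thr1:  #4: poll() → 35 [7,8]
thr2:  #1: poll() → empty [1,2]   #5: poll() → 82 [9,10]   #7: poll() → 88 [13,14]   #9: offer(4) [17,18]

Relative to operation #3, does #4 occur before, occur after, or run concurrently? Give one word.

#4 spans [7,8], #3 spans [5,6]
resp(#3)=6 < inv(#4)=7

after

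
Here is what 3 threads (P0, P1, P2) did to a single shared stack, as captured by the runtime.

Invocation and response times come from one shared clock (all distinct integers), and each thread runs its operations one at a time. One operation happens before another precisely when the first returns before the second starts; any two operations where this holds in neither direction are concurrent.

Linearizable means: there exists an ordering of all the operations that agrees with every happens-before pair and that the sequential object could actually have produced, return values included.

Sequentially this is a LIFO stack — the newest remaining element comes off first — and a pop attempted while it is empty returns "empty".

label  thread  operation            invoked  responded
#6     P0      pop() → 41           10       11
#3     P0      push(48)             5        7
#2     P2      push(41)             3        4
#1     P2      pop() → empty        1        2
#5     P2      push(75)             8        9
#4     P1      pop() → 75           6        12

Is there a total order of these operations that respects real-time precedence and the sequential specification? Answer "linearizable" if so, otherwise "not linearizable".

not linearizable

events 1..10 are fine; event 11 — the response of #6 at time 11 — makes the prefix non-linearizable
exhaustive check: the 5 completed stack ops admit one real-time order; illegal
no escape via the 1 pending operation (#4): every completion choice fails
e.g. #1, #2, #3, #5, #6 (pending dropped): illegal at step 5, since #6 pop() → 41 cannot apply there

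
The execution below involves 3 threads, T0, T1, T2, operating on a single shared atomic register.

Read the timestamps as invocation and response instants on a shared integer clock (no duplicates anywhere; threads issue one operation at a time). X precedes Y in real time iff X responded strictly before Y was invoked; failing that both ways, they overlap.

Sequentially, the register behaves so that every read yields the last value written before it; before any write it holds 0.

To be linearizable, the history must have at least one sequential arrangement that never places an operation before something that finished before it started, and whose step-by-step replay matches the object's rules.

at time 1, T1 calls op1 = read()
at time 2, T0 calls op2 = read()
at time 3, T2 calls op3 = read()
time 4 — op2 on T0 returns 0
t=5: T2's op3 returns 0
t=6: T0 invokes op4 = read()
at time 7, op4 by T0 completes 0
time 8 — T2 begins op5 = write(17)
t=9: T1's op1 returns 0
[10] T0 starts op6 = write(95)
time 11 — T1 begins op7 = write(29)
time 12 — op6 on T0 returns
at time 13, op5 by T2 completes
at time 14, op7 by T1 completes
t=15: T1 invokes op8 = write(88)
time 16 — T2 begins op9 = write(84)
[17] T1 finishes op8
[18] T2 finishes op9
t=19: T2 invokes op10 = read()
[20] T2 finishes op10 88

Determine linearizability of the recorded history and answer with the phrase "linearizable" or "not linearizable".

linearizable

witness order: op1, op2, op3, op4, op5, op6, op7, op9, op8, op10
step 1: op1 read() → 0 — value 0
step 2: op2 read() → 0 — value 0
step 3: op3 read() → 0 — value 0
step 4: op4 read() → 0 — value 0
step 5: op5 write(17) — value 17
step 6: op6 write(95) — value 95
step 7: op7 write(29) — value 29
step 8: op9 write(84) — value 84
step 9: op8 write(88) — value 88
step 10: op10 read() → 88 — value 88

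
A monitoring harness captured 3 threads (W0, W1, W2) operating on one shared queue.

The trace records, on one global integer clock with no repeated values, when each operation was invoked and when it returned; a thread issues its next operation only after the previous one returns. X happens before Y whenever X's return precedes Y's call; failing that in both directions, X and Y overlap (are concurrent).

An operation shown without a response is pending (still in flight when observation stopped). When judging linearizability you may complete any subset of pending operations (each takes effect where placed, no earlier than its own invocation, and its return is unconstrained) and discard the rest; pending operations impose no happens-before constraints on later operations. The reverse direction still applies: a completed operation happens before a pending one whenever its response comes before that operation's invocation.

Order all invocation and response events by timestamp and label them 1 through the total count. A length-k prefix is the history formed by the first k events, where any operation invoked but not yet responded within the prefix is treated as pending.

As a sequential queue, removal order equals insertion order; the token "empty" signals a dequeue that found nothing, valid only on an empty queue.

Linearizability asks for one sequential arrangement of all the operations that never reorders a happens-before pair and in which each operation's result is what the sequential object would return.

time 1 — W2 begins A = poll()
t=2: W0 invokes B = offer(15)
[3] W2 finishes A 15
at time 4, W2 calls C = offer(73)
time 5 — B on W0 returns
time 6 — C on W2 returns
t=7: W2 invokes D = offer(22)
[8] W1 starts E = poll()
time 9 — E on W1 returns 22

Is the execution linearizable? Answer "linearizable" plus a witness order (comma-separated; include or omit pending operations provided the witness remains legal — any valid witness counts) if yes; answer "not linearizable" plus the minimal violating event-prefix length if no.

not linearizable — minimal violating prefix: 9 events

prefix check: 1..8 passes, 1..9 fails once E's time-9 response joins
no legal order exists: 3 real-time-consistent candidates over 4 completed queue operations, all rejected
every completion of the 1 pending operation (D) was checked; none linearizes
sample order A, B, C, E (pending dropped) stalls at step 1 — A poll() → 15 has no legal effect
sample order A, C, B, E (pending dropped) stalls at step 1 — A poll() → 15 has no legal effect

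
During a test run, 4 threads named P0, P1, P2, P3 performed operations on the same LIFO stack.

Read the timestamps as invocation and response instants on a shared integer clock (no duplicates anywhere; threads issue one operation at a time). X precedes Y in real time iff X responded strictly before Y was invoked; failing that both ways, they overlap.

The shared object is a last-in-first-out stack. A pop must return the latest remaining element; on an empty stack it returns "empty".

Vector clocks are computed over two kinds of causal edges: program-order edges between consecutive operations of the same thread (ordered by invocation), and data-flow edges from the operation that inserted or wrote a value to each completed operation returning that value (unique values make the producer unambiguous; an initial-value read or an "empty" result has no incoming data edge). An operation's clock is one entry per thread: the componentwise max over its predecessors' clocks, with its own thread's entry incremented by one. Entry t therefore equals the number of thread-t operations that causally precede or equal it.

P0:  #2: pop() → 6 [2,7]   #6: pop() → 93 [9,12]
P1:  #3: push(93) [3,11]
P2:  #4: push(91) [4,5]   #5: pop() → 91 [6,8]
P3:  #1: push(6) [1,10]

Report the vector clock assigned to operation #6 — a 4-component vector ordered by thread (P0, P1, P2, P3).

VC(#1, invoked at 1): no causal predecessors; +1 on P3 → (0, 0, 0, 1)
VC(#4, invoked at 4): no causal predecessors; +1 on P2 → (0, 0, 1, 0)
VC(#3, invoked at 3): no causal predecessors; +1 on P1 → (0, 1, 0, 0)
from VC(#4)=(0, 0, 1, 0), #5 (invoked 6) maxes components and bumps P2 → (0, 0, 2, 0)
from VC(#1)=(0, 0, 0, 1), #2 (invoked 2) maxes components and bumps P0 → (1, 0, 0, 1)
from VC(#2)=(1, 0, 0, 1), VC(#3)=(0, 1, 0, 0), #6 (invoked 9) maxes components and bumps P0 → (2, 1, 0, 1)
target: VC(#6) = (2, 1, 0, 1)

(2, 1, 0, 1)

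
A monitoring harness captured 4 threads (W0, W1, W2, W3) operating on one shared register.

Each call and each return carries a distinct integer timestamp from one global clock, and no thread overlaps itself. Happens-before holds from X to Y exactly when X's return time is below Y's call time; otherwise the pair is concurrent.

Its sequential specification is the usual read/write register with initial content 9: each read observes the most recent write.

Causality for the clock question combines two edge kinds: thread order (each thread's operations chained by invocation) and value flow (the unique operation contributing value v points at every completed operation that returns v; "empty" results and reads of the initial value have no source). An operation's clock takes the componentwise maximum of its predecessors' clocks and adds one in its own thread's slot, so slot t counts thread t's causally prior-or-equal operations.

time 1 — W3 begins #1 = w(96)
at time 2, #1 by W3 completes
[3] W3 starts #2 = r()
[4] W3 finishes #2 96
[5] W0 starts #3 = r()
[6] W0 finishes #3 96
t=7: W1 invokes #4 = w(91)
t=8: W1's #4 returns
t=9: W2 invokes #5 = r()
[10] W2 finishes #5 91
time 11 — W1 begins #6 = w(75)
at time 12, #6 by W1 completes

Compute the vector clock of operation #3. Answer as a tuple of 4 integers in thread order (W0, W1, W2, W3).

(1, 0, 0, 1)

invoked at 1, #1 has no predecessors; its own W3 bump gives (0, 0, 0, 1)
invoked at 7, #4 has no predecessors; its own W1 bump gives (0, 1, 0, 0)
from VC(#1)=(0, 0, 0, 1), #2 (invoked 3) maxes components and bumps W3 → (0, 0, 0, 2)
from VC(#4)=(0, 1, 0, 0), #5 (invoked 9) maxes components and bumps W2 → (0, 1, 1, 0)
from VC(#4)=(0, 1, 0, 0), #6 (invoked 11) maxes components and bumps W1 → (0, 2, 0, 0)
from VC(#1)=(0, 0, 0, 1), #3 (invoked 5) maxes components and bumps W0 → (1, 0, 0, 1)
target: VC(#3) = (1, 0, 0, 1)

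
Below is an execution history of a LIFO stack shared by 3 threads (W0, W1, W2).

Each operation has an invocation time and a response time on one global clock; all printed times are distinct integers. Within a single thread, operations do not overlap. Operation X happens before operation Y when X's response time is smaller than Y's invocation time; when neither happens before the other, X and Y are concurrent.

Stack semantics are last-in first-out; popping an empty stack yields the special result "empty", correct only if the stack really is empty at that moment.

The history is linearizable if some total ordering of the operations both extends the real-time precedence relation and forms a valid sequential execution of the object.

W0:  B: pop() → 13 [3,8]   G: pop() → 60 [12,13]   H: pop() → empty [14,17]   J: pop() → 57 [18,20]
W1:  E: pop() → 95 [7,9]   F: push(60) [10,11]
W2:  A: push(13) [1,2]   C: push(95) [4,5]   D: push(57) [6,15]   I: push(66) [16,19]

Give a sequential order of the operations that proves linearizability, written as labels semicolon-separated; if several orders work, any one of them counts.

A; B; C; E; F; G; H; D; J; I

step 1: A push(13) — stack <13>
step 2: B pop() → 13 — stack <>
step 3: C push(95) — stack <95>
step 4: E pop() → 95 — stack <>
step 5: F push(60) — stack <60>
step 6: G pop() → 60 — stack <>
step 7: H pop() → empty — stack <>
step 8: D push(57) — stack <57>
step 9: J pop() → 57 — stack <>
step 10: I push(66) — stack <66>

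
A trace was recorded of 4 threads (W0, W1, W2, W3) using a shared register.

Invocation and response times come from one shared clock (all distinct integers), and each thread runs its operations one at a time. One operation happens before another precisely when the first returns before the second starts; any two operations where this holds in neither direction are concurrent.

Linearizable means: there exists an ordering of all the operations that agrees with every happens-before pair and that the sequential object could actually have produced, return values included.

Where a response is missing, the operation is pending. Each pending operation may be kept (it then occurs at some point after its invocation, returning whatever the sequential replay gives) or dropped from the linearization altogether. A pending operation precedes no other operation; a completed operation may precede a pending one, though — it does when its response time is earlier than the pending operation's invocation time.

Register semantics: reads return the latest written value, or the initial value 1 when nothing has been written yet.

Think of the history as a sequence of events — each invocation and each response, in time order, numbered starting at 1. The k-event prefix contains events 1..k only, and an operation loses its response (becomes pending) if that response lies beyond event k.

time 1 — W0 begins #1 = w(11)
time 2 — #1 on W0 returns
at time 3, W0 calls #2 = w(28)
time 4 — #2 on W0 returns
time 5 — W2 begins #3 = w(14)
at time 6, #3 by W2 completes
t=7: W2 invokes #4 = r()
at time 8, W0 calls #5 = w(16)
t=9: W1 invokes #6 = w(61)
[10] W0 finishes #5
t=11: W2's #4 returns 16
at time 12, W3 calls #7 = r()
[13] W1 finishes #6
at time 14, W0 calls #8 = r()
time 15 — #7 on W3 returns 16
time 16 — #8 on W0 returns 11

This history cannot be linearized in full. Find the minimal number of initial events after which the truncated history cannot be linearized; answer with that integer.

a valid linearization of events 1..15 exists, for instance #1, #2, #3, #5, #4, #7, #6:
after step 1 (#1 w(11)): value 11
after step 2 (#2 w(28)): value 28
after step 3 (#3 w(14)): value 14
after step 4 (#5 w(16)): value 16
after step 5 (#4 r() → 16): value 16
after step 6 (#7 r() → 16): value 16
after step 7 (#6 w(61)): value 61
at event 16 (#8's time-16 response) nothing linearizes any more
one such order, #1, #2, #3, #4, #5, #6, #7, #8, breaks at step 4 where #4 r() → 16 is illegal
one such order, #1, #2, #3, #4, #5, #6, #8, #7, breaks at step 4 where #4 r() → 16 is illegal

16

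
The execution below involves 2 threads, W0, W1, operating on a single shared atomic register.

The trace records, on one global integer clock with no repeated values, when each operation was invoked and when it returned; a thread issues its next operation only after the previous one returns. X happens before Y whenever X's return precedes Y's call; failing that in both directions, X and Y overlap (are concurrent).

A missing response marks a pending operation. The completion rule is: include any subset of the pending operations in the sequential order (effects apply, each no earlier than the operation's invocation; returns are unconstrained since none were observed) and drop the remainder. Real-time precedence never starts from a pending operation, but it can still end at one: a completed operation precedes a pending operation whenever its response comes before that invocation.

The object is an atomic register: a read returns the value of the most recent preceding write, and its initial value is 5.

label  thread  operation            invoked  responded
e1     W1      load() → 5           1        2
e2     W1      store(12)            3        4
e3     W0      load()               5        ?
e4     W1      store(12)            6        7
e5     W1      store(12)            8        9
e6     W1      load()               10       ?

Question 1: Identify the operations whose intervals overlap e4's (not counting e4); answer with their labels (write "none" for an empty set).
e3

concurrent with e4 ([6,7]): every op whose interval crosses 6..7
e1 [1,2]: before
e2 [3,4]: before
e3 [5,…): concurrent
e5 [8,9]: after
e6 [10,…): after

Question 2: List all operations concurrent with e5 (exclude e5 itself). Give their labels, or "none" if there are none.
e3

overlap test against e5 [8,9]: concurrent iff the interval meets 8..9
e1 [1,2]: before
e2 [3,4]: before
e3 [5,…): concurrent
e4 [6,7]: before
e6 [10,…): after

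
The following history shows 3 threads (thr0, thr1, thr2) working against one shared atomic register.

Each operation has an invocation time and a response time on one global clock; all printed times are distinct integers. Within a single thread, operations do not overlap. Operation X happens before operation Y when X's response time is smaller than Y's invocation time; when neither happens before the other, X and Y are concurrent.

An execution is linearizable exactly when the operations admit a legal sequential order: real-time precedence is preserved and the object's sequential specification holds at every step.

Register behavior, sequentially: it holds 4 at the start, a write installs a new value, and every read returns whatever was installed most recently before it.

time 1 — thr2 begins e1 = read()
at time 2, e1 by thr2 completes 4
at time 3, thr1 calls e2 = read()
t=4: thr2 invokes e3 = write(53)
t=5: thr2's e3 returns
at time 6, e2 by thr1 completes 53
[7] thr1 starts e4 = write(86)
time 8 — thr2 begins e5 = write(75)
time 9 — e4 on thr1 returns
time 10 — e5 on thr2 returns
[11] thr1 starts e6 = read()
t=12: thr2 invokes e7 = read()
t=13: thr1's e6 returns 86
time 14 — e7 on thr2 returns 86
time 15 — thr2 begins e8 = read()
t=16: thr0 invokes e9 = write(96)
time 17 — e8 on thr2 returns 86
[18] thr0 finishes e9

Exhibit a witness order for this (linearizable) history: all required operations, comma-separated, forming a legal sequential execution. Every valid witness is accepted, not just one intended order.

e1, e3, e2, e5, e4, e6, e7, e8, e9

after step 1 (e1 read() → 4): value 4
after step 2 (e3 write(53)): value 53
after step 3 (e2 read() → 53): value 53
after step 4 (e5 write(75)): value 75
after step 5 (e4 write(86)): value 86
after step 6 (e6 read() → 86): value 86
after step 7 (e7 read() → 86): value 86
after step 8 (e8 read() → 86): value 86
after step 9 (e9 write(96)): value 96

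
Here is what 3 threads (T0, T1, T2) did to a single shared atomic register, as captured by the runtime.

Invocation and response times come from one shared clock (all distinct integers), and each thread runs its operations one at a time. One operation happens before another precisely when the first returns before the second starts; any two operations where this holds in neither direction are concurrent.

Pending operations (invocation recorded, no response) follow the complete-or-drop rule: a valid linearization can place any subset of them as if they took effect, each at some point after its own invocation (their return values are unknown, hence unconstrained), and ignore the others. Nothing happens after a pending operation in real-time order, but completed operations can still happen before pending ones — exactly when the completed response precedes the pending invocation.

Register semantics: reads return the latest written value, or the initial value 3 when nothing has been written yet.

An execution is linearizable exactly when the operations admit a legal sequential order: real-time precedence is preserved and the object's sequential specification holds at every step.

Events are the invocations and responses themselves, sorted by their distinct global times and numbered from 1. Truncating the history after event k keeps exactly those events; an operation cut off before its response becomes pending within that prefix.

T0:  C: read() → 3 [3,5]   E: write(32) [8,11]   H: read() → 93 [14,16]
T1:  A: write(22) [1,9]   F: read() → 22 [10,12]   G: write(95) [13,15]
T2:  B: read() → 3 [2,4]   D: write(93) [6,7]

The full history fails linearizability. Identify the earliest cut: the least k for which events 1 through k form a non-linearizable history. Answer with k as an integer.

16

events 1..15 are linearizable, e.g. via B, C, D, A, F, E, G:
1. B read() → 3, leaving value 3
2. C read() → 3, leaving value 3
3. D write(93), leaving value 93
4. A write(22), leaving value 22
5. F read() → 22, leaving value 22
6. E write(32), leaving value 32
7. G write(95), leaving value 95
with event 16 included (H responding at time 16), all real-time-consistent orders fail
for example A, B, C, D, E, F, G, H fails at step 2: B read() → 3 is not legal there
for example A, B, C, D, E, F, H, G fails at step 2: B read() → 3 is not legal there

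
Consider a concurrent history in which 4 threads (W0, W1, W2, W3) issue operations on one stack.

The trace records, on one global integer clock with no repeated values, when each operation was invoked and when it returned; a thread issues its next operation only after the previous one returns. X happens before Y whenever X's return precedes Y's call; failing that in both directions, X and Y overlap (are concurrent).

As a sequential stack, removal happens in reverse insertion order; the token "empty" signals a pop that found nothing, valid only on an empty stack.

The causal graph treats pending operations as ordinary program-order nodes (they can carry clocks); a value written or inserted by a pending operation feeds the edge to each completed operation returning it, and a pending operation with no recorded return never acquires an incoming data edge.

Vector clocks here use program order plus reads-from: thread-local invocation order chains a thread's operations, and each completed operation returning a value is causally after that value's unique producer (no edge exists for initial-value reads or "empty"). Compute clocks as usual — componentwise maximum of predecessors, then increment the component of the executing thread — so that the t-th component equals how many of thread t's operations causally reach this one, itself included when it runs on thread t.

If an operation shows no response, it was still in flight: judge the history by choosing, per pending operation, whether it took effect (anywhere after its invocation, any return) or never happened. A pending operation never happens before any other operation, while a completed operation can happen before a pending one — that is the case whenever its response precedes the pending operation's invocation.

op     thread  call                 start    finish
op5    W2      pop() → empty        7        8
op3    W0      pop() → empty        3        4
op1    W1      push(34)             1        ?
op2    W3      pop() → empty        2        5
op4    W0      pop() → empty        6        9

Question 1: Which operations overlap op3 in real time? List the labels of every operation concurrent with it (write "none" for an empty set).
Answer: op1, op2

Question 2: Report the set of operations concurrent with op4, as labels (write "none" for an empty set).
Answer: op1, op5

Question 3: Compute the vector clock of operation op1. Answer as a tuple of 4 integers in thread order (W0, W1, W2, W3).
Answer: (0, 1, 0, 0)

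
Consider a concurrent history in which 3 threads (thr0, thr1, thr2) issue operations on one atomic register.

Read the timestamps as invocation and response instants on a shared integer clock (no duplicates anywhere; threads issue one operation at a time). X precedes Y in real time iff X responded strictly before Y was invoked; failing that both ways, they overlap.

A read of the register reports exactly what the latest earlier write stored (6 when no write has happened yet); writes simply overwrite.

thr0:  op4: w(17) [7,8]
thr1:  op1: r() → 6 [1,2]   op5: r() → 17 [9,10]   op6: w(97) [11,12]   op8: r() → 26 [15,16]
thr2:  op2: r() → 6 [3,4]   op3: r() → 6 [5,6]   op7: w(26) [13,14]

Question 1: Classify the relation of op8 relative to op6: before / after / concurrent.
after

op8 spans [15,16], op6 spans [11,12]
resp(op6)=12 < inv(op8)=15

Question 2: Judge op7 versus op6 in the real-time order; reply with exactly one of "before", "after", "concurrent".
after

op7 spans [13,14], op6 spans [11,12]
resp(op6)=12 < inv(op7)=13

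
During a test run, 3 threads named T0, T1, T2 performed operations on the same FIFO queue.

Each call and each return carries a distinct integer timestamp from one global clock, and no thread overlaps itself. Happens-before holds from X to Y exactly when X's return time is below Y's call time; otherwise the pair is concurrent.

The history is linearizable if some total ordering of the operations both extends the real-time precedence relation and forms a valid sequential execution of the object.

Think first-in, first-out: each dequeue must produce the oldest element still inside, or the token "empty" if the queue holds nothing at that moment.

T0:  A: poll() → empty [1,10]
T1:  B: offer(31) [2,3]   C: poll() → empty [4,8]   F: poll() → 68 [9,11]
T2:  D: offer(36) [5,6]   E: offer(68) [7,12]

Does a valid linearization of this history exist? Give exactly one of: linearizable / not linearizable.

already the first 10 events (up to A's response at time 10) admit no linearization; the first 9 still do
real-time-consistent orders of the 4 completed operations: 8 — all fail the FIFO queue replay
including or dropping the 2 pending operations (E, F) in any combination fails
for example A, B, C, D (pending dropped) fails at step 3: C poll() → empty is not legal there
for example A, B, D, C (pending dropped) fails at step 4: C poll() → empty is not legal there

not linearizable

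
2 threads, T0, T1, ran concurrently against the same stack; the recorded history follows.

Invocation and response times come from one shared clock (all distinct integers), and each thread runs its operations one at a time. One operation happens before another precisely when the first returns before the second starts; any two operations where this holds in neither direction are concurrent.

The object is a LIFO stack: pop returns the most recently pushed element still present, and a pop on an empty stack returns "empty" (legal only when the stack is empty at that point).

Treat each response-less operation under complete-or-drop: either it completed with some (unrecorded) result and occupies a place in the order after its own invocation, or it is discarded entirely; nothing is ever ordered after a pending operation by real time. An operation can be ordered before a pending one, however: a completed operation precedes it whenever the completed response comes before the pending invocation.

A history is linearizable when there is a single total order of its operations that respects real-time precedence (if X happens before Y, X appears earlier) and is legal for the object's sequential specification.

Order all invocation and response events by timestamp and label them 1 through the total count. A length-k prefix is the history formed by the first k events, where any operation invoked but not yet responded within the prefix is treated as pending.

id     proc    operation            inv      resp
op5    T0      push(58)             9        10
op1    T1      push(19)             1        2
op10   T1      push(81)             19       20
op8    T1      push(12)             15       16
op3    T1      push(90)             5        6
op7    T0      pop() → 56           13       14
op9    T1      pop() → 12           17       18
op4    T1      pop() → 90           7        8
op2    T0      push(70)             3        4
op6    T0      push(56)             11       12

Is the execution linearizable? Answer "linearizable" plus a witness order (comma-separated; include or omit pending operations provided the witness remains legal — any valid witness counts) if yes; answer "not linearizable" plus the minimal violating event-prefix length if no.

1. op1 push(19), leaving stack <19>
2. op2 push(70), leaving stack <19,70>
3. op3 push(90), leaving stack <19,70,90>
4. op4 pop() → 90, leaving stack <19,70>
5. op5 push(58), leaving stack <19,70,58>
6. op6 push(56), leaving stack <19,70,58,56>
7. op7 pop() → 56, leaving stack <19,70,58>
8. op8 push(12), leaving stack <19,70,58,12>
9. op9 pop() → 12, leaving stack <19,70,58>
10. op10 push(81), leaving stack <19,70,58,81>

linearizable — witness: op1, op2, op3, op4, op5, op6, op7, op8, op9, op10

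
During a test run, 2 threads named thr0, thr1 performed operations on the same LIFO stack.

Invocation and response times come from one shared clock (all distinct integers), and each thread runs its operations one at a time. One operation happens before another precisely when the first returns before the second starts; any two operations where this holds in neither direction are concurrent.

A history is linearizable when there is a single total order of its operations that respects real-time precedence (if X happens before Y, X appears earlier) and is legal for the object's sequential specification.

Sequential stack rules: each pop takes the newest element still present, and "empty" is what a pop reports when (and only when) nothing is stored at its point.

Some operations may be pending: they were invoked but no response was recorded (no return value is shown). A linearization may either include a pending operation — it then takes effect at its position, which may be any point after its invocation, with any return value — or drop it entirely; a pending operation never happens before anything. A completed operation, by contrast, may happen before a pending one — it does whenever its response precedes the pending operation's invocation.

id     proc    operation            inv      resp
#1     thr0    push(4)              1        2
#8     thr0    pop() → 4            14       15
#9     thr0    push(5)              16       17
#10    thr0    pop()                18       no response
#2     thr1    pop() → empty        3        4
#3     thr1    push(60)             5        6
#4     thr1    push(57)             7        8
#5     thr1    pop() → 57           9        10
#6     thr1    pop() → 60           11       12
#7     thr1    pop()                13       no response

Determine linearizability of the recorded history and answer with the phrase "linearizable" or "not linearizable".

events 1..3 are fine; event 4 — the response of #2 at time 4 — makes the prefix non-linearizable
exactly one order of the 2 completed ops respects real time; the LIFO stack replay fails
for example #1, #2 fails at step 2: #2 pop() → empty is not legal there

not linearizable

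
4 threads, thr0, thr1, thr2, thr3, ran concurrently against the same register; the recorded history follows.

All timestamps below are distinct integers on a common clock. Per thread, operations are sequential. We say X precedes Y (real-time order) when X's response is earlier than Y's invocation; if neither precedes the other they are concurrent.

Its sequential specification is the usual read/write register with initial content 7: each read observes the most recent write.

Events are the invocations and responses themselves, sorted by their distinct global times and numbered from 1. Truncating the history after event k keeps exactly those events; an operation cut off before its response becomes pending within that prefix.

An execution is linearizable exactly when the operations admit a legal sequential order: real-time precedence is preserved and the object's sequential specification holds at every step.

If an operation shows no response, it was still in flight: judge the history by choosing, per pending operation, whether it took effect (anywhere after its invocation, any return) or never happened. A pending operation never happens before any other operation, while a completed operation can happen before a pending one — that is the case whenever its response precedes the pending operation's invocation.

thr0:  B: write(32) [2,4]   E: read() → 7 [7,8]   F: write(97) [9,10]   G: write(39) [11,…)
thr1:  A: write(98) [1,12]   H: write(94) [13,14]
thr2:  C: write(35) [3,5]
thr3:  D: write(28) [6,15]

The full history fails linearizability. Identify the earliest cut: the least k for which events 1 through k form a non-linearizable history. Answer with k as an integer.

one valid order for events 1..7 is A, B, C:
step 1: A write(98) (pending, included) — value 98
step 2: B write(32) — value 32
step 3: C write(35) — value 35
with event 8 included (E responding at time 8), all real-time-consistent orders fail
no completion choice of the 2 pending operations (A, D) rescues it — every subset was tried
one such order, B, C, E (pending dropped), breaks at step 3 where E read() → 7 is illegal
one such order, C, B, E (pending dropped), breaks at step 3 where E read() → 7 is illegal

8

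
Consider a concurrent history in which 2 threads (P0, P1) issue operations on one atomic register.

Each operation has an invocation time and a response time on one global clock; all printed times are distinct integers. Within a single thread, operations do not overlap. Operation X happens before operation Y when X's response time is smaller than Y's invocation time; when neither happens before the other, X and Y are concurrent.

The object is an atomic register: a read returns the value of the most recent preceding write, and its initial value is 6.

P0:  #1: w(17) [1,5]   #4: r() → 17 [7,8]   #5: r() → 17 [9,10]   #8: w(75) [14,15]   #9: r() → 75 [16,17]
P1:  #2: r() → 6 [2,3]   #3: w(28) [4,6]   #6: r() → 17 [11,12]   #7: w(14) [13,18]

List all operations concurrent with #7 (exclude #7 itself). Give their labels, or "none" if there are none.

#8, #9

#7 runs from 13 to 18; window-overlapping ops are concurrent
#1 [1,5]: before
#2 [2,3]: before
#3 [4,6]: before
#4 [7,8]: before
#5 [9,10]: before
#6 [11,12]: before
#8 [14,15]: concurrent
#9 [16,17]: concurrent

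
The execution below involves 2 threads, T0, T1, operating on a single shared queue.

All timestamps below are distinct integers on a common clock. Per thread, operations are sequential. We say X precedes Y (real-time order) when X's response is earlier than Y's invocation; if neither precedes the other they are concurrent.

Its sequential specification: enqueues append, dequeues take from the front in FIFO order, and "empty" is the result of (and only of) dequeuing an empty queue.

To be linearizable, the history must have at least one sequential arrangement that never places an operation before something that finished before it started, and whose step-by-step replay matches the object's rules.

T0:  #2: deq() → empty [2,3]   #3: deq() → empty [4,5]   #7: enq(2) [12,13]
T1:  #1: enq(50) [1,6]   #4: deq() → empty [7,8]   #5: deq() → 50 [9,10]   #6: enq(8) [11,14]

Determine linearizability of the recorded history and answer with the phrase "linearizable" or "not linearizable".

not linearizable

through event 7 a valid linearization exists; event 8 (#4 responding at time 8) ends that
the 4 completed operations admit 3 real-time orders; each fails the queue replay
sample order #1, #2, #3, #4 stalls at step 2 — #2 deq() → empty has no legal effect
sample order #2, #1, #3, #4 stalls at step 3 — #3 deq() → empty has no legal effect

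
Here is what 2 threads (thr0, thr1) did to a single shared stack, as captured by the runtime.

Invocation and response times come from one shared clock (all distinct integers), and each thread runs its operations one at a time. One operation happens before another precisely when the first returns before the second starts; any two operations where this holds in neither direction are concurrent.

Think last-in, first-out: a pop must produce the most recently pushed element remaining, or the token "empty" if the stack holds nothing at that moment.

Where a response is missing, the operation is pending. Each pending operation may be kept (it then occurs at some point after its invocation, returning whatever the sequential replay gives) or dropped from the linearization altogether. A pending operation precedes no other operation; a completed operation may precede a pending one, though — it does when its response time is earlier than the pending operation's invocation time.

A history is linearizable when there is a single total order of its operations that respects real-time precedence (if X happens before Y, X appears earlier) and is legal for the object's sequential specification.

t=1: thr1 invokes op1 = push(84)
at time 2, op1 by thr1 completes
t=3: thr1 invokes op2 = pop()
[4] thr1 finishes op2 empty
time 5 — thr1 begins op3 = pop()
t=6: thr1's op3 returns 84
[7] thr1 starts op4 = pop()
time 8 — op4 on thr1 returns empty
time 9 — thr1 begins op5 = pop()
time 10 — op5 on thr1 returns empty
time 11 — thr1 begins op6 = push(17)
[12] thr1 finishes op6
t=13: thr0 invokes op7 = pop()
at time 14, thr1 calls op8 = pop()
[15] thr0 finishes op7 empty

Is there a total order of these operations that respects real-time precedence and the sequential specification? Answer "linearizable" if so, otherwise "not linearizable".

not linearizable

cut after 3 events: linearizable; cut after 4 events (op2 responds, time 4): not linearizable
a single order respects real time; the 2 completed stack operations fail replay along it
for example op1, op2 fails at step 2: op2 pop() → empty is not legal there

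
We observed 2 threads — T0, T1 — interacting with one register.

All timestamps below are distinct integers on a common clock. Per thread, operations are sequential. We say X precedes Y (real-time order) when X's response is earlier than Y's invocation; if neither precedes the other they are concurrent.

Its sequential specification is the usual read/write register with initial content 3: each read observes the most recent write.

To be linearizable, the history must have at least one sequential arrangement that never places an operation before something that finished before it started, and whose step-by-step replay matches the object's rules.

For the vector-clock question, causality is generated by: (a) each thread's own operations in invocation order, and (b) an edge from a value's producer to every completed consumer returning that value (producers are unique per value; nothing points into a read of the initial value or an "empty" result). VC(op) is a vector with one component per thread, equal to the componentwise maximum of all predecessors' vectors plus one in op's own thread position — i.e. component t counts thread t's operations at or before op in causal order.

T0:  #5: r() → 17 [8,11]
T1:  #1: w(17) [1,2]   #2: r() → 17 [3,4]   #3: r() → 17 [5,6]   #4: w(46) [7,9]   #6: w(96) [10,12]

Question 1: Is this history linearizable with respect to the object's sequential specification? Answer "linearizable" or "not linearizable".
linearizable

witness order: #1, #2, #3, #5, #4, #6
1. #1 w(17), leaving value 17
2. #2 r() → 17, leaving value 17
3. #3 r() → 17, leaving value 17
4. #5 r() → 17, leaving value 17
5. #4 w(46), leaving value 46
6. #6 w(96), leaving value 96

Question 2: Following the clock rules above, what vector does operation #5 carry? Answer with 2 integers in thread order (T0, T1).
(1, 1)

root op #1, invoked 1: fresh clock plus T1's own tick → (0, 1)
VC(#2, invoked at 3): max of VC(#1)=(0, 1), then +1 on thread T1 → (0, 2)
VC(#5, invoked at 8): max of VC(#1)=(0, 1), then +1 on thread T0 → (1, 1)
VC(#3, invoked at 5): max of VC(#1)=(0, 1), VC(#2)=(0, 2), then +1 on thread T1 → (0, 3)
VC(#4, invoked at 7): max of VC(#3)=(0, 3), then +1 on thread T1 → (0, 4)
VC(#6, invoked at 10): max of VC(#4)=(0, 4), then +1 on thread T1 → (0, 5)
target: VC(#5) = (1, 1)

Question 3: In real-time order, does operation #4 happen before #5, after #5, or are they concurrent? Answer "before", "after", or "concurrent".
concurrent

#4 spans [7,9], #5 spans [8,11]
the intervals overlap in both directions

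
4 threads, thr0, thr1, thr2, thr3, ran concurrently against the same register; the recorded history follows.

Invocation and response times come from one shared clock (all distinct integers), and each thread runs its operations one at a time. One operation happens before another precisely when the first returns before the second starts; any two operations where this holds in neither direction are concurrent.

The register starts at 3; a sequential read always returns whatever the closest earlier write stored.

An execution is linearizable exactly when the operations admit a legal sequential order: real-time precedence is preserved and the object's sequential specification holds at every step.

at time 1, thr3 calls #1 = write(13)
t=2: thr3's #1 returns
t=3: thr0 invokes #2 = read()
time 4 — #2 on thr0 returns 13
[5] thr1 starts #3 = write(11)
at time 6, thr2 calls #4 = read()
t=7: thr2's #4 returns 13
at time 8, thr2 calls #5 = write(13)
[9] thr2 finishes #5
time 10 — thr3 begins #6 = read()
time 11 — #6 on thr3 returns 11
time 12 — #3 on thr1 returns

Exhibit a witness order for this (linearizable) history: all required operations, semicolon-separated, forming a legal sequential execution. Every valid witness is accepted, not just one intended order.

after step 1 (#1 write(13)): value 13
after step 2 (#2 read() → 13): value 13
after step 3 (#4 read() → 13): value 13
after step 4 (#5 write(13)): value 13
after step 5 (#3 write(11)): value 11
after step 6 (#6 read() → 11): value 11

#1; #2; #4; #5; #3; #6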